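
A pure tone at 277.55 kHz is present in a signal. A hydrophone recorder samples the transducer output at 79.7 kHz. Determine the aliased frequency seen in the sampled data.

38.45 kHz

277.55 kHz mod fs = 38.45 kHz.
38.45 kHz ≤ fs/2 = 39.85 kHz, appears at 38.45 kHz.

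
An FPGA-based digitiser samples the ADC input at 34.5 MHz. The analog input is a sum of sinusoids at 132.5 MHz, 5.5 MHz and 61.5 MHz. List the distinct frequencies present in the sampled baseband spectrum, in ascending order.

5.5 MHz, 7.5 MHz

fs/2 = 17.25 MHz.
132.5 MHz mod fs = 29 MHz.
29 MHz > fs/2 = 17.25 MHz, folds to fs − 29 MHz = 5.5 MHz.
5.5 MHz ≤ fs/2 = 17.25 MHz, passes unchanged.
61.5 MHz mod fs = 27 MHz.
27 MHz > fs/2 = 17.25 MHz, folds to fs − 27 MHz = 7.5 MHz.
Distinct values: {5.5 MHz, 7.5 MHz}.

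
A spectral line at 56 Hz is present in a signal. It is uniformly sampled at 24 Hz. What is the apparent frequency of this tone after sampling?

56 Hz mod fs = 8 Hz.
8 Hz ≤ fs/2 = 12 Hz, appears at 8 Hz.

8 Hz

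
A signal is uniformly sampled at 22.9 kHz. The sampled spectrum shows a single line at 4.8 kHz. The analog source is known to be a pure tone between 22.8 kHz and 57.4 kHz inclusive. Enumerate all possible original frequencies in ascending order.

Frequencies that alias to 4.8 kHz are k·fs ± 4.8 kHz for integer k ≥ 0.
k=0: 4.8 kHz.
k=1: 18.1 kHz, 27.7 kHz.
k=2: 41 kHz, 50.6 kHz.
k=3: 63.9 kHz, 73.5 kHz.
Within [22.8 kHz, 57.4 kHz]: 27.7 kHz, 41 kHz, 50.6 kHz.

27.7 kHz, 41 kHz, 50.6 kHz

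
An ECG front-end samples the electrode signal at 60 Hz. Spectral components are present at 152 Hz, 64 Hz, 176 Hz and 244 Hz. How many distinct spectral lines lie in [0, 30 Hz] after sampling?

fs/2 = 30 Hz.
152 Hz mod fs = 32 Hz.
32 Hz > fs/2 = 30 Hz, folds to fs − 32 Hz = 28 Hz.
64 Hz mod fs = 4 Hz.
4 Hz ≤ fs/2 = 30 Hz, appears at 4 Hz.
176 Hz mod fs = 56 Hz.
56 Hz > fs/2 = 30 Hz, folds to fs − 56 Hz = 4 Hz.
244 Hz mod fs = 4 Hz.
4 Hz ≤ fs/2 = 30 Hz, appears at 4 Hz.
Distinct values: {4 Hz, 28 Hz} → 2.

2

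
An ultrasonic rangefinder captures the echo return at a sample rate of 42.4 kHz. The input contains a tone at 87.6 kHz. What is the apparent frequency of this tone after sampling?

2.8 kHz

87.6 kHz mod fs = 2.8 kHz.
2.8 kHz ≤ fs/2 = 21.2 kHz, appears at 2.8 kHz.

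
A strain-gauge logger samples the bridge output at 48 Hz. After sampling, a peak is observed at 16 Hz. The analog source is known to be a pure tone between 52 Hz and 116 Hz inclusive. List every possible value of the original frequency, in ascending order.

Frequencies that alias to 16 Hz are k·fs ± 16 Hz for integer k ≥ 0.
k=0: 16 Hz.
k=1: 32 Hz, 64 Hz.
k=2: 80 Hz, 112 Hz.
k=3: 128 Hz, 160 Hz.
Within [52 Hz, 116 Hz]: 64 Hz, 80 Hz, 112 Hz.

64 Hz, 80 Hz, 112 Hz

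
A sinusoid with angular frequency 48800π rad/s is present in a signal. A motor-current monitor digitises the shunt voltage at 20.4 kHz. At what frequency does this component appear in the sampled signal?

4 kHz

ω = 48800π rad/s → f = ω/(2π) = 24400 Hz = 24.4 kHz.
24.4 kHz mod fs = 4 kHz.
4 kHz ≤ fs/2 = 10.2 kHz, appears at 4 kHz.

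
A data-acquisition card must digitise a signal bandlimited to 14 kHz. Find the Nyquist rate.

Nyquist rate = 2 × 14 kHz = 28 kHz.

28 kHz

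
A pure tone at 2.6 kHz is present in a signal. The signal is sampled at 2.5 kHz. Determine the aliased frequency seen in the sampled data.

2.6 kHz mod fs = 0.1 kHz.
0.1 kHz ≤ fs/2 = 1.25 kHz, appears at 0.1 kHz.

0.1 kHz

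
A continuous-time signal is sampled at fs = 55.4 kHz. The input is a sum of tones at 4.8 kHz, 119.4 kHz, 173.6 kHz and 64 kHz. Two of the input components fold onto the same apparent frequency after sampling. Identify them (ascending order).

fs/2 = 27.7 kHz.
4.8 kHz ≤ fs/2 = 27.7 kHz, passes unchanged.
119.4 kHz mod fs = 8.6 kHz.
8.6 kHz ≤ fs/2 = 27.7 kHz, appears at 8.6 kHz.
173.6 kHz mod fs = 7.4 kHz.
7.4 kHz ≤ fs/2 = 27.7 kHz, appears at 7.4 kHz.
64 kHz mod fs = 8.6 kHz.
8.6 kHz ≤ fs/2 = 27.7 kHz, appears at 8.6 kHz.
64 kHz and 119.4 kHz both map to 8.6 kHz.

64 kHz, 119.4 kHz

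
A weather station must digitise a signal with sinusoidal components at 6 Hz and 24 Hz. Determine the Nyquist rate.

48 Hz

Highest-frequency component: 24 Hz.
Nyquist rate = 2 × 24 Hz = 48 Hz.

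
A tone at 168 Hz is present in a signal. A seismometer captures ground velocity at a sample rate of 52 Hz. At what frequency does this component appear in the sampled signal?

12 Hz

168 Hz mod fs = 12 Hz.
12 Hz ≤ fs/2 = 26 Hz, appears at 12 Hz.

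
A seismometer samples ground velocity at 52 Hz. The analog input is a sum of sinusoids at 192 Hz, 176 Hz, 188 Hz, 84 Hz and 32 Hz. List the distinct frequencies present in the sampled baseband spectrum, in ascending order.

fs/2 = 26 Hz.
192 Hz mod fs = 36 Hz.
36 Hz > fs/2 = 26 Hz, folds to fs − 36 Hz = 16 Hz.
176 Hz mod fs = 20 Hz.
20 Hz ≤ fs/2 = 26 Hz, appears at 20 Hz.
188 Hz mod fs = 32 Hz.
32 Hz > fs/2 = 26 Hz, folds to fs − 32 Hz = 20 Hz.
84 Hz mod fs = 32 Hz.
32 Hz > fs/2 = 26 Hz, folds to fs − 32 Hz = 20 Hz.
32 Hz > fs/2 = 26 Hz, folds to fs − 32 Hz = 20 Hz.
Distinct values: {16 Hz, 20 Hz}.

16 Hz, 20 Hz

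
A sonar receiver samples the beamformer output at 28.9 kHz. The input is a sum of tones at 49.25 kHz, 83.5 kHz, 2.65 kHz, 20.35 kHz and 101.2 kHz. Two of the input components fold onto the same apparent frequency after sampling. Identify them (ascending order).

20.35 kHz, 49.25 kHz

fs/2 = 14.45 kHz.
49.25 kHz mod fs = 20.35 kHz.
20.35 kHz > fs/2 = 14.45 kHz, folds to fs − 20.35 kHz = 8.55 kHz.
83.5 kHz mod fs = 25.7 kHz.
25.7 kHz > fs/2 = 14.45 kHz, folds to fs − 25.7 kHz = 3.2 kHz.
2.65 kHz ≤ fs/2 = 14.45 kHz, passes unchanged.
20.35 kHz > fs/2 = 14.45 kHz, folds to fs − 20.35 kHz = 8.55 kHz.
101.2 kHz mod fs = 14.5 kHz.
14.5 kHz > fs/2 = 14.45 kHz, folds to fs − 14.5 kHz = 14.4 kHz.
20.35 kHz and 49.25 kHz both map to 8.55 kHz.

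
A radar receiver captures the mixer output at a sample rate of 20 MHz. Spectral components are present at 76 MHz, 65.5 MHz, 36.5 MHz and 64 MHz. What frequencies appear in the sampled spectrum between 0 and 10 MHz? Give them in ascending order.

3.5 MHz, 4 MHz, 5.5 MHz

fs/2 = 10 MHz.
76 MHz mod fs = 16 MHz.
16 MHz > fs/2 = 10 MHz, folds to fs − 16 MHz = 4 MHz.
65.5 MHz mod fs = 5.5 MHz.
5.5 MHz ≤ fs/2 = 10 MHz, appears at 5.5 MHz.
36.5 MHz mod fs = 16.5 MHz.
16.5 MHz > fs/2 = 10 MHz, folds to fs − 16.5 MHz = 3.5 MHz.
64 MHz mod fs = 4 MHz.
4 MHz ≤ fs/2 = 10 MHz, appears at 4 MHz.
Distinct values: {3.5 MHz, 4 MHz, 5.5 MHz}.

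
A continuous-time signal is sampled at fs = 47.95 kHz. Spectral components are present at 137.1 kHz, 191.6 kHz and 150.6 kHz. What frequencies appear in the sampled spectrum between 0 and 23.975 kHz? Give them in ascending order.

0.2 kHz, 6.75 kHz

fs/2 = 23.975 kHz.
137.1 kHz mod fs = 41.2 kHz.
41.2 kHz > fs/2 = 23.975 kHz, folds to fs − 41.2 kHz = 6.75 kHz.
191.6 kHz mod fs = 47.75 kHz.
47.75 kHz > fs/2 = 23.975 kHz, folds to fs − 47.75 kHz = 0.2 kHz.
150.6 kHz mod fs = 6.75 kHz.
6.75 kHz ≤ fs/2 = 23.975 kHz, appears at 6.75 kHz.
Distinct values: {0.2 kHz, 6.75 kHz}.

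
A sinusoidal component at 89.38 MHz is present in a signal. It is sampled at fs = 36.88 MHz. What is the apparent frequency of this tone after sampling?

89.38 MHz mod fs = 15.62 MHz.
15.62 MHz ≤ fs/2 = 18.44 MHz, appears at 15.62 MHz.

15.62 MHz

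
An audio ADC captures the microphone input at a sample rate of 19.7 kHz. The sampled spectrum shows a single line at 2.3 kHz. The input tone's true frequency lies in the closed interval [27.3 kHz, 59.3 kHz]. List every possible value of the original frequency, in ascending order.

Frequencies that alias to 2.3 kHz are k·fs ± 2.3 kHz for integer k ≥ 0.
k=0: 2.3 kHz.
k=1: 17.4 kHz, 22 kHz.
k=2: 37.1 kHz, 41.7 kHz.
k=3: 56.8 kHz, 61.4 kHz.
k=4: 76.5 kHz, 81.1 kHz.
Within [27.3 kHz, 59.3 kHz]: 37.1 kHz, 41.7 kHz, 56.8 kHz.

37.1 kHz, 41.7 kHz, 56.8 kHz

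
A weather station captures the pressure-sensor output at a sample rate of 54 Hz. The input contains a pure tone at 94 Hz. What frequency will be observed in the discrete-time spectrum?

94 Hz mod fs = 40 Hz.
40 Hz > fs/2 = 27 Hz, folds to fs − 40 Hz = 14 Hz.

14 Hz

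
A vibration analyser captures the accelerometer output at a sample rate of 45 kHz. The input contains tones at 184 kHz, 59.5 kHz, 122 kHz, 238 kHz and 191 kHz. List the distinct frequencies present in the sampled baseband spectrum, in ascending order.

4 kHz, 11 kHz, 13 kHz, 14.5 kHz

fs/2 = 22.5 kHz.
184 kHz mod fs = 4 kHz.
4 kHz ≤ fs/2 = 22.5 kHz, appears at 4 kHz.
59.5 kHz mod fs = 14.5 kHz.
14.5 kHz ≤ fs/2 = 22.5 kHz, appears at 14.5 kHz.
122 kHz mod fs = 32 kHz.
32 kHz > fs/2 = 22.5 kHz, folds to fs − 32 kHz = 13 kHz.
238 kHz mod fs = 13 kHz.
13 kHz ≤ fs/2 = 22.5 kHz, appears at 13 kHz.
191 kHz mod fs = 11 kHz.
11 kHz ≤ fs/2 = 22.5 kHz, appears at 11 kHz.
Distinct values: {4 kHz, 11 kHz, 13 kHz, 14.5 kHz}.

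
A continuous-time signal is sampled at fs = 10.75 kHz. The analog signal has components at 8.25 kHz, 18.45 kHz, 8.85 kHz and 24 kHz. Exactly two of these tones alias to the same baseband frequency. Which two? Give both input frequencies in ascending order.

8.25 kHz, 24 kHz

fs/2 = 5.375 kHz.
8.25 kHz > fs/2 = 5.375 kHz, folds to fs − 8.25 kHz = 2.5 kHz.
18.45 kHz mod fs = 7.7 kHz.
7.7 kHz > fs/2 = 5.375 kHz, folds to fs − 7.7 kHz = 3.05 kHz.
8.85 kHz > fs/2 = 5.375 kHz, folds to fs − 8.85 kHz = 1.9 kHz.
24 kHz mod fs = 2.5 kHz.
2.5 kHz ≤ fs/2 = 5.375 kHz, appears at 2.5 kHz.
8.25 kHz and 24 kHz both map to 2.5 kHz.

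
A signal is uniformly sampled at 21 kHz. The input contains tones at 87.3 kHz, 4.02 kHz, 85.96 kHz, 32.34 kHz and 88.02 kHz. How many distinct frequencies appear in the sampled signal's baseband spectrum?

4

fs/2 = 10.5 kHz.
87.3 kHz mod fs = 3.3 kHz.
3.3 kHz ≤ fs/2 = 10.5 kHz, appears at 3.3 kHz.
4.02 kHz ≤ fs/2 = 10.5 kHz, passes unchanged.
85.96 kHz mod fs = 1.96 kHz.
1.96 kHz ≤ fs/2 = 10.5 kHz, appears at 1.96 kHz.
32.34 kHz mod fs = 11.34 kHz.
11.34 kHz > fs/2 = 10.5 kHz, folds to fs − 11.34 kHz = 9.66 kHz.
88.02 kHz mod fs = 4.02 kHz.
4.02 kHz ≤ fs/2 = 10.5 kHz, appears at 4.02 kHz.
Distinct values: {1.96 kHz, 3.3 kHz, 4.02 kHz, 9.66 kHz} → 4.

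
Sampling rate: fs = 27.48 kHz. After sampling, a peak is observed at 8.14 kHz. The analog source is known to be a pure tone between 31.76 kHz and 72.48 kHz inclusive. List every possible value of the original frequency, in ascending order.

35.62 kHz, 46.82 kHz, 63.1 kHz

Frequencies that alias to 8.14 kHz are k·fs ± 8.14 kHz for integer k ≥ 0.
k=0: 8.14 kHz.
k=1: 19.34 kHz, 35.62 kHz.
k=2: 46.82 kHz, 63.1 kHz.
k=3: 74.3 kHz, 90.58 kHz.
Within [31.76 kHz, 72.48 kHz]: 35.62 kHz, 46.82 kHz, 63.1 kHz.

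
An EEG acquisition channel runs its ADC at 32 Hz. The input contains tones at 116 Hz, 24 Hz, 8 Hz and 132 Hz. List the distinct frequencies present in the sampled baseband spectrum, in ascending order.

4 Hz, 8 Hz, 12 Hz

fs/2 = 16 Hz.
116 Hz mod fs = 20 Hz.
20 Hz > fs/2 = 16 Hz, folds to fs − 20 Hz = 12 Hz.
24 Hz > fs/2 = 16 Hz, folds to fs − 24 Hz = 8 Hz.
8 Hz ≤ fs/2 = 16 Hz, passes unchanged.
132 Hz mod fs = 4 Hz.
4 Hz ≤ fs/2 = 16 Hz, appears at 4 Hz.
Distinct values: {4 Hz, 8 Hz, 12 Hz}.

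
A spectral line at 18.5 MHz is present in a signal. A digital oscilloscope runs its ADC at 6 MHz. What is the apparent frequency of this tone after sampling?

0.5 MHz

18.5 MHz mod fs = 0.5 MHz.
0.5 MHz ≤ fs/2 = 3 MHz, appears at 0.5 MHz.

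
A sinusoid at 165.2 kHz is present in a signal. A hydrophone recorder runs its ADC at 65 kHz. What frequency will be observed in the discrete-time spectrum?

29.8 kHz

165.2 kHz mod fs = 35.2 kHz.
35.2 kHz > fs/2 = 32.5 kHz, folds to fs − 35.2 kHz = 29.8 kHz.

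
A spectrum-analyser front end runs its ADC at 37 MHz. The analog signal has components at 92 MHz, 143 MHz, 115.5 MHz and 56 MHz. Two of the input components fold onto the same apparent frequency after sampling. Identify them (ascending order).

fs/2 = 18.5 MHz.
92 MHz mod fs = 18 MHz.
18 MHz ≤ fs/2 = 18.5 MHz, appears at 18 MHz.
143 MHz mod fs = 32 MHz.
32 MHz > fs/2 = 18.5 MHz, folds to fs − 32 MHz = 5 MHz.
115.5 MHz mod fs = 4.5 MHz.
4.5 MHz ≤ fs/2 = 18.5 MHz, appears at 4.5 MHz.
56 MHz mod fs = 19 MHz.
19 MHz > fs/2 = 18.5 MHz, folds to fs − 19 MHz = 18 MHz.
56 MHz and 92 MHz both map to 18 MHz.

56 MHz, 92 MHz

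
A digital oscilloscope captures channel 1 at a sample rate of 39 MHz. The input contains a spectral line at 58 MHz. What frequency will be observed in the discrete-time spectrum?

19 MHz

58 MHz mod fs = 19 MHz.
19 MHz ≤ fs/2 = 19.5 MHz, appears at 19 MHz.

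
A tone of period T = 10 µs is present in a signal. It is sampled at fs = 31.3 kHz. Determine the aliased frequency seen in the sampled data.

T = 10 µs → f = 1/T = 100 kHz.
100 kHz mod fs = 6.1 kHz.
6.1 kHz ≤ fs/2 = 15.65 kHz, appears at 6.1 kHz.

6.1 kHz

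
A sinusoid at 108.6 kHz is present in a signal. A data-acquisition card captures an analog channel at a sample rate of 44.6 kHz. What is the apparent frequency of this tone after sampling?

108.6 kHz mod fs = 19.4 kHz.
19.4 kHz ≤ fs/2 = 22.3 kHz, appears at 19.4 kHz.

19.4 kHz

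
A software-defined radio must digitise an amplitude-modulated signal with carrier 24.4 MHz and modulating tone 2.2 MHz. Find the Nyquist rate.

AM sidebands sit at fc ± fm = 22.2 MHz and 26.6 MHz.
Highest-frequency component: 26.6 MHz.
Nyquist rate = 2 × 26.6 MHz = 53.2 MHz.

53.2 MHz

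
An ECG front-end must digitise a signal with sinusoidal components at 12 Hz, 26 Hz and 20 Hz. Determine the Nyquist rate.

Highest-frequency component: 26 Hz.
Nyquist rate = 2 × 26 Hz = 52 Hz.

52 Hz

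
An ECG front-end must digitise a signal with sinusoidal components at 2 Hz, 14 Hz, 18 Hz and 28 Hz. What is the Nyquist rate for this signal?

56 Hz

Highest-frequency component: 28 Hz.
Nyquist rate = 2 × 28 Hz = 56 Hz.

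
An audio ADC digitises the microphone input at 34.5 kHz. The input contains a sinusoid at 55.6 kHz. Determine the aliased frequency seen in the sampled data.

55.6 kHz mod fs = 21.1 kHz.
21.1 kHz > fs/2 = 17.25 kHz, folds to fs − 21.1 kHz = 13.4 kHz.

13.4 kHz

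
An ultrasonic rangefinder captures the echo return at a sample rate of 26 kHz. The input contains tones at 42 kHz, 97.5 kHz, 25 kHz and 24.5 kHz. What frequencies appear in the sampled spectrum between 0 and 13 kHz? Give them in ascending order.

fs/2 = 13 kHz.
42 kHz mod fs = 16 kHz.
16 kHz > fs/2 = 13 kHz, folds to fs − 16 kHz = 10 kHz.
97.5 kHz mod fs = 19.5 kHz.
19.5 kHz > fs/2 = 13 kHz, folds to fs − 19.5 kHz = 6.5 kHz.
25 kHz > fs/2 = 13 kHz, folds to fs − 25 kHz = 1 kHz.
24.5 kHz > fs/2 = 13 kHz, folds to fs − 24.5 kHz = 1.5 kHz.
Distinct values: {1 kHz, 1.5 kHz, 6.5 kHz, 10 kHz}.

1 kHz, 1.5 kHz, 6.5 kHz, 10 kHz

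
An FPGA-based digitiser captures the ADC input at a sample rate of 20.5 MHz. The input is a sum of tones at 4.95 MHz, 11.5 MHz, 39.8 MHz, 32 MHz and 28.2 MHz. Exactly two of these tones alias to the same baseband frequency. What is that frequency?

fs/2 = 10.25 MHz.
4.95 MHz ≤ fs/2 = 10.25 MHz, passes unchanged.
11.5 MHz > fs/2 = 10.25 MHz, folds to fs − 11.5 MHz = 9 MHz.
39.8 MHz mod fs = 19.3 MHz.
19.3 MHz > fs/2 = 10.25 MHz, folds to fs − 19.3 MHz = 1.2 MHz.
32 MHz mod fs = 11.5 MHz.
11.5 MHz > fs/2 = 10.25 MHz, folds to fs − 11.5 MHz = 9 MHz.
28.2 MHz mod fs = 7.7 MHz.
7.7 MHz ≤ fs/2 = 10.25 MHz, appears at 7.7 MHz.
11.5 MHz and 32 MHz both map to 9 MHz.

9 MHz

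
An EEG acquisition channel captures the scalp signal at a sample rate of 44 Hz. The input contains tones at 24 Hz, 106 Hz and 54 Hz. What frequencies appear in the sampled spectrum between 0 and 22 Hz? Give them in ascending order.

10 Hz, 18 Hz, 20 Hz

fs/2 = 22 Hz.
24 Hz > fs/2 = 22 Hz, folds to fs − 24 Hz = 20 Hz.
106 Hz mod fs = 18 Hz.
18 Hz ≤ fs/2 = 22 Hz, appears at 18 Hz.
54 Hz mod fs = 10 Hz.
10 Hz ≤ fs/2 = 22 Hz, appears at 10 Hz.
Distinct values: {10 Hz, 18 Hz, 20 Hz}.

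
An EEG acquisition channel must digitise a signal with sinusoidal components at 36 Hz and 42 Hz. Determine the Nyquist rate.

Highest-frequency component: 42 Hz.
Nyquist rate = 2 × 42 Hz = 84 Hz.

84 Hz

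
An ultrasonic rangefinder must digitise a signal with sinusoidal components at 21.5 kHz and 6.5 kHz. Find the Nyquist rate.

43 kHz

Highest-frequency component: 21.5 kHz.
Nyquist rate = 2 × 21.5 kHz = 43 kHz.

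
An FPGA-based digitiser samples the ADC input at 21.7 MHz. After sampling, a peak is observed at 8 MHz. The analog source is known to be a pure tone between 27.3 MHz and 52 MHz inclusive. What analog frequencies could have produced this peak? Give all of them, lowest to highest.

Frequencies that alias to 8 MHz are k·fs ± 8 MHz for integer k ≥ 0.
k=0: 8 MHz.
k=1: 13.7 MHz, 29.7 MHz.
k=2: 35.4 MHz, 51.4 MHz.
k=3: 57.1 MHz, 73.1 MHz.
Within [27.3 MHz, 52 MHz]: 29.7 MHz, 35.4 MHz, 51.4 MHz.

29.7 MHz, 35.4 MHz, 51.4 MHz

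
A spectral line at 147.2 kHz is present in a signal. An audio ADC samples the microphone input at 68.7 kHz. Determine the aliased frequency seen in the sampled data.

9.8 kHz

147.2 kHz mod fs = 9.8 kHz.
9.8 kHz ≤ fs/2 = 34.35 kHz, appears at 9.8 kHz.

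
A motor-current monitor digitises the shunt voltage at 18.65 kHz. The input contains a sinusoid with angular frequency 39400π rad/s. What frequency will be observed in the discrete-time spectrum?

1.05 kHz

ω = 39400π rad/s → f = ω/(2π) = 19700 Hz = 19.7 kHz.
19.7 kHz mod fs = 1.05 kHz.
1.05 kHz ≤ fs/2 = 9.325 kHz, appears at 1.05 kHz.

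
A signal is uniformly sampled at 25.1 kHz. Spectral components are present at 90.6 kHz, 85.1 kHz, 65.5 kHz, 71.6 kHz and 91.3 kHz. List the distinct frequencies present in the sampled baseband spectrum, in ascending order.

3.7 kHz, 9.1 kHz, 9.8 kHz

fs/2 = 12.55 kHz.
90.6 kHz mod fs = 15.3 kHz.
15.3 kHz > fs/2 = 12.55 kHz, folds to fs − 15.3 kHz = 9.8 kHz.
85.1 kHz mod fs = 9.8 kHz.
9.8 kHz ≤ fs/2 = 12.55 kHz, appears at 9.8 kHz.
65.5 kHz mod fs = 15.3 kHz.
15.3 kHz > fs/2 = 12.55 kHz, folds to fs − 15.3 kHz = 9.8 kHz.
71.6 kHz mod fs = 21.4 kHz.
21.4 kHz > fs/2 = 12.55 kHz, folds to fs − 21.4 kHz = 3.7 kHz.
91.3 kHz mod fs = 16 kHz.
16 kHz > fs/2 = 12.55 kHz, folds to fs − 16 kHz = 9.1 kHz.
Distinct values: {3.7 kHz, 9.1 kHz, 9.8 kHz}.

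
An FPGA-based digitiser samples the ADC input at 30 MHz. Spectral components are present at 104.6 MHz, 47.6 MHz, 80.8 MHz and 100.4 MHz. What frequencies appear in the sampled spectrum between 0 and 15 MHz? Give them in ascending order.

9.2 MHz, 10.4 MHz, 12.4 MHz, 14.6 MHz

fs/2 = 15 MHz.
104.6 MHz mod fs = 14.6 MHz.
14.6 MHz ≤ fs/2 = 15 MHz, appears at 14.6 MHz.
47.6 MHz mod fs = 17.6 MHz.
17.6 MHz > fs/2 = 15 MHz, folds to fs − 17.6 MHz = 12.4 MHz.
80.8 MHz mod fs = 20.8 MHz.
20.8 MHz > fs/2 = 15 MHz, folds to fs − 20.8 MHz = 9.2 MHz.
100.4 MHz mod fs = 10.4 MHz.
10.4 MHz ≤ fs/2 = 15 MHz, appears at 10.4 MHz.
Distinct values: {9.2 MHz, 10.4 MHz, 12.4 MHz, 14.6 MHz}.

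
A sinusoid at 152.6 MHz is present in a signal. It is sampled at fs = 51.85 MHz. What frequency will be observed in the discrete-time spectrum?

152.6 MHz mod fs = 48.9 MHz.
48.9 MHz > fs/2 = 25.925 MHz, folds to fs − 48.9 MHz = 2.95 MHz.

2.95 MHz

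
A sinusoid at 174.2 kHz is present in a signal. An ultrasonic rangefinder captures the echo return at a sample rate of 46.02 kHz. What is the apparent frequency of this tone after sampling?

9.88 kHz

174.2 kHz mod fs = 36.14 kHz.
36.14 kHz > fs/2 = 23.01 kHz, folds to fs − 36.14 kHz = 9.88 kHz.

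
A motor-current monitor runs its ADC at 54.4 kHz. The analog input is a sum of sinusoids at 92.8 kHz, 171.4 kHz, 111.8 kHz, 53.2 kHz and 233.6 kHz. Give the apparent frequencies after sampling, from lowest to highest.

fs/2 = 27.2 kHz.
92.8 kHz mod fs = 38.4 kHz.
38.4 kHz > fs/2 = 27.2 kHz, folds to fs − 38.4 kHz = 16 kHz.
171.4 kHz mod fs = 8.2 kHz.
8.2 kHz ≤ fs/2 = 27.2 kHz, appears at 8.2 kHz.
111.8 kHz mod fs = 3 kHz.
3 kHz ≤ fs/2 = 27.2 kHz, appears at 3 kHz.
53.2 kHz > fs/2 = 27.2 kHz, folds to fs − 53.2 kHz = 1.2 kHz.
233.6 kHz mod fs = 16 kHz.
16 kHz ≤ fs/2 = 27.2 kHz, appears at 16 kHz.
Distinct values: {1.2 kHz, 3 kHz, 8.2 kHz, 16 kHz}.

1.2 kHz, 3 kHz, 8.2 kHz, 16 kHz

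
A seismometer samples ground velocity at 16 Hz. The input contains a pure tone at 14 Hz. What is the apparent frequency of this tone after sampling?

14 Hz > fs/2 = 8 Hz, folds to fs − 14 Hz = 2 Hz.

2 Hz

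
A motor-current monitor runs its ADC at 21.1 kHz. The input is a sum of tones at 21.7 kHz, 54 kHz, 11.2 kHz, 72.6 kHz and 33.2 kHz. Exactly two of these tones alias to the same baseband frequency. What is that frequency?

9.3 kHz

fs/2 = 10.55 kHz.
21.7 kHz mod fs = 0.6 kHz.
0.6 kHz ≤ fs/2 = 10.55 kHz, appears at 0.6 kHz.
54 kHz mod fs = 11.8 kHz.
11.8 kHz > fs/2 = 10.55 kHz, folds to fs − 11.8 kHz = 9.3 kHz.
11.2 kHz > fs/2 = 10.55 kHz, folds to fs − 11.2 kHz = 9.9 kHz.
72.6 kHz mod fs = 9.3 kHz.
9.3 kHz ≤ fs/2 = 10.55 kHz, appears at 9.3 kHz.
33.2 kHz mod fs = 12.1 kHz.
12.1 kHz > fs/2 = 10.55 kHz, folds to fs − 12.1 kHz = 9 kHz.
54 kHz and 72.6 kHz both map to 9.3 kHz.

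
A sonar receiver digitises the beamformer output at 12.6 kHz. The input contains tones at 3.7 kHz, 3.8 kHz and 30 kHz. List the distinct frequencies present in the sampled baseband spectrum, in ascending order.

3.7 kHz, 3.8 kHz, 4.8 kHz

fs/2 = 6.3 kHz.
3.7 kHz ≤ fs/2 = 6.3 kHz, passes unchanged.
3.8 kHz ≤ fs/2 = 6.3 kHz, passes unchanged.
30 kHz mod fs = 4.8 kHz.
4.8 kHz ≤ fs/2 = 6.3 kHz, appears at 4.8 kHz.
Distinct values: {3.7 kHz, 3.8 kHz, 4.8 kHz}.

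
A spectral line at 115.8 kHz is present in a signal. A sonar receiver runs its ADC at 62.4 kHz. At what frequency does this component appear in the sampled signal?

115.8 kHz mod fs = 53.4 kHz.
53.4 kHz > fs/2 = 31.2 kHz, folds to fs − 53.4 kHz = 9 kHz.

9 kHz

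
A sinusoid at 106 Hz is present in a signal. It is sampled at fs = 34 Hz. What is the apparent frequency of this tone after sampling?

106 Hz mod fs = 4 Hz.
4 Hz ≤ fs/2 = 17 Hz, appears at 4 Hz.

4 Hz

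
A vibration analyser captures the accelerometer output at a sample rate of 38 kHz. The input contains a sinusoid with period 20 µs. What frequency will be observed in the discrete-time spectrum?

12 kHz

T = 20 µs → f = 1/T = 50 kHz.
50 kHz mod fs = 12 kHz.
12 kHz ≤ fs/2 = 19 kHz, appears at 12 kHz.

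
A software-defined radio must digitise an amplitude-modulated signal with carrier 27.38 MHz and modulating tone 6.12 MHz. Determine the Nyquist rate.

67 MHz

AM sidebands sit at fc ± fm = 21.26 MHz and 33.5 MHz.
Highest-frequency component: 33.5 MHz.
Nyquist rate = 2 × 33.5 MHz = 67 MHz.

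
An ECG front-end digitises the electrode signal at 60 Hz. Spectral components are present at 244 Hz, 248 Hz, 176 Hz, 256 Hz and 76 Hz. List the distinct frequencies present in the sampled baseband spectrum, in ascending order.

fs/2 = 30 Hz.
244 Hz mod fs = 4 Hz.
4 Hz ≤ fs/2 = 30 Hz, appears at 4 Hz.
248 Hz mod fs = 8 Hz.
8 Hz ≤ fs/2 = 30 Hz, appears at 8 Hz.
176 Hz mod fs = 56 Hz.
56 Hz > fs/2 = 30 Hz, folds to fs − 56 Hz = 4 Hz.
256 Hz mod fs = 16 Hz.
16 Hz ≤ fs/2 = 30 Hz, appears at 16 Hz.
76 Hz mod fs = 16 Hz.
16 Hz ≤ fs/2 = 30 Hz, appears at 16 Hz.
Distinct values: {4 Hz, 8 Hz, 16 Hz}.

4 Hz, 8 Hz, 16 Hz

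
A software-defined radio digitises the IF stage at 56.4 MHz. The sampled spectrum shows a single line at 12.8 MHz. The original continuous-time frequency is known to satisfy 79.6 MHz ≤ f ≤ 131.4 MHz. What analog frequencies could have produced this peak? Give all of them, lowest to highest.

Frequencies that alias to 12.8 MHz are k·fs ± 12.8 MHz for integer k ≥ 0.
k=0: 12.8 MHz.
k=1: 43.6 MHz, 69.2 MHz.
k=2: 100 MHz, 125.6 MHz.
k=3: 156.4 MHz, 182 MHz.
Within [79.6 MHz, 131.4 MHz]: 100 MHz, 125.6 MHz.

100 MHz, 125.6 MHz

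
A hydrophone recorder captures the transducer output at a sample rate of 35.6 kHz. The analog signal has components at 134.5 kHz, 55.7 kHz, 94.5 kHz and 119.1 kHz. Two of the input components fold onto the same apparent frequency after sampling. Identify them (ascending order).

fs/2 = 17.8 kHz.
134.5 kHz mod fs = 27.7 kHz.
27.7 kHz > fs/2 = 17.8 kHz, folds to fs − 27.7 kHz = 7.9 kHz.
55.7 kHz mod fs = 20.1 kHz.
20.1 kHz > fs/2 = 17.8 kHz, folds to fs − 20.1 kHz = 15.5 kHz.
94.5 kHz mod fs = 23.3 kHz.
23.3 kHz > fs/2 = 17.8 kHz, folds to fs − 23.3 kHz = 12.3 kHz.
119.1 kHz mod fs = 12.3 kHz.
12.3 kHz ≤ fs/2 = 17.8 kHz, appears at 12.3 kHz.
94.5 kHz and 119.1 kHz both map to 12.3 kHz.

94.5 kHz, 119.1 kHz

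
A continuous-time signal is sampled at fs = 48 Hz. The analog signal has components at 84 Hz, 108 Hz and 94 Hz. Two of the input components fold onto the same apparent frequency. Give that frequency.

12 Hz

fs/2 = 24 Hz.
84 Hz mod fs = 36 Hz.
36 Hz > fs/2 = 24 Hz, folds to fs − 36 Hz = 12 Hz.
108 Hz mod fs = 12 Hz.
12 Hz ≤ fs/2 = 24 Hz, appears at 12 Hz.
94 Hz mod fs = 46 Hz.
46 Hz > fs/2 = 24 Hz, folds to fs − 46 Hz = 2 Hz.
84 Hz and 108 Hz both map to 12 Hz.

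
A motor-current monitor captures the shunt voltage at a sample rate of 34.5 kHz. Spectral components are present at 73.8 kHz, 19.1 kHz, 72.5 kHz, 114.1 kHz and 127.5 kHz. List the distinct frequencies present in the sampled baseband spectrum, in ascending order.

3.5 kHz, 4.8 kHz, 10.5 kHz, 10.6 kHz, 15.4 kHz

fs/2 = 17.25 kHz.
73.8 kHz mod fs = 4.8 kHz.
4.8 kHz ≤ fs/2 = 17.25 kHz, appears at 4.8 kHz.
19.1 kHz > fs/2 = 17.25 kHz, folds to fs − 19.1 kHz = 15.4 kHz.
72.5 kHz mod fs = 3.5 kHz.
3.5 kHz ≤ fs/2 = 17.25 kHz, appears at 3.5 kHz.
114.1 kHz mod fs = 10.6 kHz.
10.6 kHz ≤ fs/2 = 17.25 kHz, appears at 10.6 kHz.
127.5 kHz mod fs = 24 kHz.
24 kHz > fs/2 = 17.25 kHz, folds to fs − 24 kHz = 10.5 kHz.
Distinct values: {3.5 kHz, 4.8 kHz, 10.5 kHz, 10.6 kHz, 15.4 kHz}.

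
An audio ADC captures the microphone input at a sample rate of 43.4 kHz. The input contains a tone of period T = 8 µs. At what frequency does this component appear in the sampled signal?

5.2 kHz

T = 8 µs → f = 1/T = 125 kHz.
125 kHz mod fs = 38.2 kHz.
38.2 kHz > fs/2 = 21.7 kHz, folds to fs − 38.2 kHz = 5.2 kHz.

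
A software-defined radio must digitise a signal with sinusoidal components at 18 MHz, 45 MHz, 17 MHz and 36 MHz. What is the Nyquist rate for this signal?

Highest-frequency component: 45 MHz.
Nyquist rate = 2 × 45 MHz = 90 MHz.

90 MHz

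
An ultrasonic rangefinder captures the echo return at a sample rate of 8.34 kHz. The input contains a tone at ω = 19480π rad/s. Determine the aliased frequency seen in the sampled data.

1.4 kHz

ω = 19480π rad/s → f = ω/(2π) = 9740 Hz = 9.74 kHz.
9.74 kHz mod fs = 1.4 kHz.
1.4 kHz ≤ fs/2 = 4.17 kHz, appears at 1.4 kHz.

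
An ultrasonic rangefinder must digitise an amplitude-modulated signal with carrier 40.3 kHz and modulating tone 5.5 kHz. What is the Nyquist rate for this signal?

AM sidebands sit at fc ± fm = 34.8 kHz and 45.8 kHz.
Highest-frequency component: 45.8 kHz.
Nyquist rate = 2 × 45.8 kHz = 91.6 kHz.

91.6 kHz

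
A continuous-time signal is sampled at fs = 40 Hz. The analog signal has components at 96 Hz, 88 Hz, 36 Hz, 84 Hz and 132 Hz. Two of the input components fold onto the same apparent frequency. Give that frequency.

fs/2 = 20 Hz.
96 Hz mod fs = 16 Hz.
16 Hz ≤ fs/2 = 20 Hz, appears at 16 Hz.
88 Hz mod fs = 8 Hz.
8 Hz ≤ fs/2 = 20 Hz, appears at 8 Hz.
36 Hz > fs/2 = 20 Hz, folds to fs − 36 Hz = 4 Hz.
84 Hz mod fs = 4 Hz.
4 Hz ≤ fs/2 = 20 Hz, appears at 4 Hz.
132 Hz mod fs = 12 Hz.
12 Hz ≤ fs/2 = 20 Hz, appears at 12 Hz.
36 Hz and 84 Hz both map to 4 Hz.

4 Hz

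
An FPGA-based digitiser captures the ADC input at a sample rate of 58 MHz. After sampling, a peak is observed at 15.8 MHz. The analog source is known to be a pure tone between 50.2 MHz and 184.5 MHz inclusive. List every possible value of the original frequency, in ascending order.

Frequencies that alias to 15.8 MHz are k·fs ± 15.8 MHz for integer k ≥ 0.
k=0: 15.8 MHz.
k=1: 42.2 MHz, 73.8 MHz.
k=2: 100.2 MHz, 131.8 MHz.
k=3: 158.2 MHz, 189.8 MHz.
k=4: 216.2 MHz, 247.8 MHz.
Within [50.2 MHz, 184.5 MHz]: 73.8 MHz, 100.2 MHz, 131.8 MHz, 158.2 MHz.

73.8 MHz, 100.2 MHz, 131.8 MHz, 158.2 MHz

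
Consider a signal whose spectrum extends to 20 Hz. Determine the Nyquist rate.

40 Hz

Nyquist rate = 2 × 20 Hz = 40 Hz.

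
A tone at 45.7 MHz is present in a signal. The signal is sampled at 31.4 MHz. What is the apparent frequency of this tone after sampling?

45.7 MHz mod fs = 14.3 MHz.
14.3 MHz ≤ fs/2 = 15.7 MHz, appears at 14.3 MHz.

14.3 MHz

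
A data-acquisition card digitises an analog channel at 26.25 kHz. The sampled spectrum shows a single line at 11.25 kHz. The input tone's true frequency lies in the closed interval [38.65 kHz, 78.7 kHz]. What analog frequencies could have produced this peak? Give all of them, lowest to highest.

41.25 kHz, 63.75 kHz, 67.5 kHz

Frequencies that alias to 11.25 kHz are k·fs ± 11.25 kHz for integer k ≥ 0.
k=0: 11.25 kHz.
k=1: 15 kHz, 37.5 kHz.
k=2: 41.25 kHz, 63.75 kHz.
k=3: 67.5 kHz, 90 kHz.
k=4: 93.75 kHz, 116.25 kHz.
Within [38.65 kHz, 78.7 kHz]: 41.25 kHz, 63.75 kHz, 67.5 kHz.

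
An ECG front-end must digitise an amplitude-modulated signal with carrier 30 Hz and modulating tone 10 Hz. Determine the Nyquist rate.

AM sidebands sit at fc ± fm = 20 Hz and 40 Hz.
Highest-frequency component: 40 Hz.
Nyquist rate = 2 × 40 Hz = 80 Hz.

80 Hz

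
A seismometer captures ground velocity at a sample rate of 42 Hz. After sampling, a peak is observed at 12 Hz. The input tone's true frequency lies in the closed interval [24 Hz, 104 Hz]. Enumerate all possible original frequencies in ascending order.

Frequencies that alias to 12 Hz are k·fs ± 12 Hz for integer k ≥ 0.
k=0: 12 Hz.
k=1: 30 Hz, 54 Hz.
k=2: 72 Hz, 96 Hz.
k=3: 114 Hz, 138 Hz.
Within [24 Hz, 104 Hz]: 30 Hz, 54 Hz, 72 Hz, 96 Hz.

30 Hz, 54 Hz, 72 Hz, 96 Hz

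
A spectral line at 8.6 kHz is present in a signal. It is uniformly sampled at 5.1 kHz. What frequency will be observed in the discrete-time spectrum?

1.6 kHz

8.6 kHz mod fs = 3.5 kHz.
3.5 kHz > fs/2 = 2.55 kHz, folds to fs − 3.5 kHz = 1.6 kHz.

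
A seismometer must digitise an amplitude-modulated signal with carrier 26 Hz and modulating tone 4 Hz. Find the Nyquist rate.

AM sidebands sit at fc ± fm = 22 Hz and 30 Hz.
Highest-frequency component: 30 Hz.
Nyquist rate = 2 × 30 Hz = 60 Hz.

60 Hz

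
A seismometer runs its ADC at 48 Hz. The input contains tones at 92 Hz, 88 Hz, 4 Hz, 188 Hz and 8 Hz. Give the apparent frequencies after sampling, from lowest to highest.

fs/2 = 24 Hz.
92 Hz mod fs = 44 Hz.
44 Hz > fs/2 = 24 Hz, folds to fs − 44 Hz = 4 Hz.
88 Hz mod fs = 40 Hz.
40 Hz > fs/2 = 24 Hz, folds to fs − 40 Hz = 8 Hz.
4 Hz ≤ fs/2 = 24 Hz, passes unchanged.
188 Hz mod fs = 44 Hz.
44 Hz > fs/2 = 24 Hz, folds to fs − 44 Hz = 4 Hz.
8 Hz ≤ fs/2 = 24 Hz, passes unchanged.
Distinct values: {4 Hz, 8 Hz}.

4 Hz, 8 Hz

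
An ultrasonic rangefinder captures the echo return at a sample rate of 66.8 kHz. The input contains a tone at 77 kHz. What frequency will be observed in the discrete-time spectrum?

10.2 kHz

77 kHz mod fs = 10.2 kHz.
10.2 kHz ≤ fs/2 = 33.4 kHz, appears at 10.2 kHz.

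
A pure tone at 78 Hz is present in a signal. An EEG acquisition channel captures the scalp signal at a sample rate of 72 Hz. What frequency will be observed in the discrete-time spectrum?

6 Hz

78 Hz mod fs = 6 Hz.
6 Hz ≤ fs/2 = 36 Hz, appears at 6 Hz.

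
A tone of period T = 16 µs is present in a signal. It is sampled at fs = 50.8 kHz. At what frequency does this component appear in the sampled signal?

11.7 kHz

T = 16 µs → f = 1/T = 62.5 kHz.
62.5 kHz mod fs = 11.7 kHz.
11.7 kHz ≤ fs/2 = 25.4 kHz, appears at 11.7 kHz.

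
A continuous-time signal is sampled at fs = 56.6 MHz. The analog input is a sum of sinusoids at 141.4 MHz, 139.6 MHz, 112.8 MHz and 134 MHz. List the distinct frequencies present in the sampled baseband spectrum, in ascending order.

0.4 MHz, 20.8 MHz, 26.4 MHz, 28.2 MHz

fs/2 = 28.3 MHz.
141.4 MHz mod fs = 28.2 MHz.
28.2 MHz ≤ fs/2 = 28.3 MHz, appears at 28.2 MHz.
139.6 MHz mod fs = 26.4 MHz.
26.4 MHz ≤ fs/2 = 28.3 MHz, appears at 26.4 MHz.
112.8 MHz mod fs = 56.2 MHz.
56.2 MHz > fs/2 = 28.3 MHz, folds to fs − 56.2 MHz = 0.4 MHz.
134 MHz mod fs = 20.8 MHz.
20.8 MHz ≤ fs/2 = 28.3 MHz, appears at 20.8 MHz.
Distinct values: {0.4 MHz, 20.8 MHz, 26.4 MHz, 28.2 MHz}.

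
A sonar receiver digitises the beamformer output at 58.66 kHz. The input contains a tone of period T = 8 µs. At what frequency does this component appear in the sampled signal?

T = 8 µs → f = 1/T = 125 kHz.
125 kHz mod fs = 7.68 kHz.
7.68 kHz ≤ fs/2 = 29.33 kHz, appears at 7.68 kHz.

7.68 kHz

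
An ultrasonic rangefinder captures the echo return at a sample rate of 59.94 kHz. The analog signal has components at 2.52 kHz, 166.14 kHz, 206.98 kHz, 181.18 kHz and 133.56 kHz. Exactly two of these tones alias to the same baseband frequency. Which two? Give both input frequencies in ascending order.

133.56 kHz, 166.14 kHz

fs/2 = 29.97 kHz.
2.52 kHz ≤ fs/2 = 29.97 kHz, passes unchanged.
166.14 kHz mod fs = 46.26 kHz.
46.26 kHz > fs/2 = 29.97 kHz, folds to fs − 46.26 kHz = 13.68 kHz.
206.98 kHz mod fs = 27.16 kHz.
27.16 kHz ≤ fs/2 = 29.97 kHz, appears at 27.16 kHz.
181.18 kHz mod fs = 1.36 kHz.
1.36 kHz ≤ fs/2 = 29.97 kHz, appears at 1.36 kHz.
133.56 kHz mod fs = 13.68 kHz.
13.68 kHz ≤ fs/2 = 29.97 kHz, appears at 13.68 kHz.
133.56 kHz and 166.14 kHz both map to 13.68 kHz.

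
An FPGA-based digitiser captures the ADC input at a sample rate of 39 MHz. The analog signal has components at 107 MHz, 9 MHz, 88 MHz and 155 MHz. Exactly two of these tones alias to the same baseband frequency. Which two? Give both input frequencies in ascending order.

fs/2 = 19.5 MHz.
107 MHz mod fs = 29 MHz.
29 MHz > fs/2 = 19.5 MHz, folds to fs − 29 MHz = 10 MHz.
9 MHz ≤ fs/2 = 19.5 MHz, passes unchanged.
88 MHz mod fs = 10 MHz.
10 MHz ≤ fs/2 = 19.5 MHz, appears at 10 MHz.
155 MHz mod fs = 38 MHz.
38 MHz > fs/2 = 19.5 MHz, folds to fs − 38 MHz = 1 MHz.
88 MHz and 107 MHz both map to 10 MHz.

88 MHz, 107 MHz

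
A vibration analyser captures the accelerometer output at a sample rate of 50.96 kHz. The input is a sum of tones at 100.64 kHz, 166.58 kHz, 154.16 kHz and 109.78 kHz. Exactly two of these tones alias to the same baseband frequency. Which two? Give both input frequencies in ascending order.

fs/2 = 25.48 kHz.
100.64 kHz mod fs = 49.68 kHz.
49.68 kHz > fs/2 = 25.48 kHz, folds to fs − 49.68 kHz = 1.28 kHz.
166.58 kHz mod fs = 13.7 kHz.
13.7 kHz ≤ fs/2 = 25.48 kHz, appears at 13.7 kHz.
154.16 kHz mod fs = 1.28 kHz.
1.28 kHz ≤ fs/2 = 25.48 kHz, appears at 1.28 kHz.
109.78 kHz mod fs = 7.86 kHz.
7.86 kHz ≤ fs/2 = 25.48 kHz, appears at 7.86 kHz.
100.64 kHz and 154.16 kHz both map to 1.28 kHz.

100.64 kHz, 154.16 kHz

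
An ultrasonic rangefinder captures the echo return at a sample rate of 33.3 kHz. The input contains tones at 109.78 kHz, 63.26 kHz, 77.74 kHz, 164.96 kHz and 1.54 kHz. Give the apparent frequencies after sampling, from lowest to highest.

fs/2 = 16.65 kHz.
109.78 kHz mod fs = 9.88 kHz.
9.88 kHz ≤ fs/2 = 16.65 kHz, appears at 9.88 kHz.
63.26 kHz mod fs = 29.96 kHz.
29.96 kHz > fs/2 = 16.65 kHz, folds to fs − 29.96 kHz = 3.34 kHz.
77.74 kHz mod fs = 11.14 kHz.
11.14 kHz ≤ fs/2 = 16.65 kHz, appears at 11.14 kHz.
164.96 kHz mod fs = 31.76 kHz.
31.76 kHz > fs/2 = 16.65 kHz, folds to fs − 31.76 kHz = 1.54 kHz.
1.54 kHz ≤ fs/2 = 16.65 kHz, passes unchanged.
Distinct values: {1.54 kHz, 3.34 kHz, 9.88 kHz, 11.14 kHz}.

1.54 kHz, 3.34 kHz, 9.88 kHz, 11.14 kHz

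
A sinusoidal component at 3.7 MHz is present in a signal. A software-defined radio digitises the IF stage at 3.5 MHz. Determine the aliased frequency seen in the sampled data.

3.7 MHz mod fs = 0.2 MHz.
0.2 MHz ≤ fs/2 = 1.75 MHz, appears at 0.2 MHz.

0.2 MHz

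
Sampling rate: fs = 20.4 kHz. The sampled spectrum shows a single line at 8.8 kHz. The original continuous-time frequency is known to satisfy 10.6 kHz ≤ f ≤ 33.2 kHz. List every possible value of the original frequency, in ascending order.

Frequencies that alias to 8.8 kHz are k·fs ± 8.8 kHz for integer k ≥ 0.
k=0: 8.8 kHz.
k=1: 11.6 kHz, 29.2 kHz.
k=2: 32 kHz, 49.6 kHz.
k=3: 52.4 kHz, 70 kHz.
Within [10.6 kHz, 33.2 kHz]: 11.6 kHz, 29.2 kHz, 32 kHz.

11.6 kHz, 29.2 kHz, 32 kHz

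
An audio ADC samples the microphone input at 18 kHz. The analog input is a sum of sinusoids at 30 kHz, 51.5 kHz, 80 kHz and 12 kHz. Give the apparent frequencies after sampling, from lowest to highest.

fs/2 = 9 kHz.
30 kHz mod fs = 12 kHz.
12 kHz > fs/2 = 9 kHz, folds to fs − 12 kHz = 6 kHz.
51.5 kHz mod fs = 15.5 kHz.
15.5 kHz > fs/2 = 9 kHz, folds to fs − 15.5 kHz = 2.5 kHz.
80 kHz mod fs = 8 kHz.
8 kHz ≤ fs/2 = 9 kHz, appears at 8 kHz.
12 kHz > fs/2 = 9 kHz, folds to fs − 12 kHz = 6 kHz.
Distinct values: {2.5 kHz, 6 kHz, 8 kHz}.

2.5 kHz, 6 kHz, 8 kHz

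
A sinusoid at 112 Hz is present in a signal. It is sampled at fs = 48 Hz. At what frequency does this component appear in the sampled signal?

16 Hz

112 Hz mod fs = 16 Hz.
16 Hz ≤ fs/2 = 24 Hz, appears at 16 Hz.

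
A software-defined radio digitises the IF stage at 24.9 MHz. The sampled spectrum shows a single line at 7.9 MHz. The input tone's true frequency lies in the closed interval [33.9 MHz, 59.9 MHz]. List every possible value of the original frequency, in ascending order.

41.9 MHz, 57.7 MHz

Frequencies that alias to 7.9 MHz are k·fs ± 7.9 MHz for integer k ≥ 0.
k=0: 7.9 MHz.
k=1: 17 MHz, 32.8 MHz.
k=2: 41.9 MHz, 57.7 MHz.
k=3: 66.8 MHz, 82.6 MHz.
Within [33.9 MHz, 59.9 MHz]: 41.9 MHz, 57.7 MHz.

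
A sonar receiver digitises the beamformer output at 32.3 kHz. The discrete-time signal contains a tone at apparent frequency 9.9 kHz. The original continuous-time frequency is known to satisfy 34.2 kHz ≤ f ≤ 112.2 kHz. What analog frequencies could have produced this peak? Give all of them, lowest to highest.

42.2 kHz, 54.7 kHz, 74.5 kHz, 87 kHz, 106.8 kHz

Frequencies that alias to 9.9 kHz are k·fs ± 9.9 kHz for integer k ≥ 0.
k=0: 9.9 kHz.
k=1: 22.4 kHz, 42.2 kHz.
k=2: 54.7 kHz, 74.5 kHz.
k=3: 87 kHz, 106.8 kHz.
k=4: 119.3 kHz, 139.1 kHz.
Within [34.2 kHz, 112.2 kHz]: 42.2 kHz, 54.7 kHz, 74.5 kHz, 87 kHz, 106.8 kHz.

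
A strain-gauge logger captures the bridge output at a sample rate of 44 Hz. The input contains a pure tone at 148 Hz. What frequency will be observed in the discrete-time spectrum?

16 Hz

148 Hz mod fs = 16 Hz.
16 Hz ≤ fs/2 = 22 Hz, appears at 16 Hz.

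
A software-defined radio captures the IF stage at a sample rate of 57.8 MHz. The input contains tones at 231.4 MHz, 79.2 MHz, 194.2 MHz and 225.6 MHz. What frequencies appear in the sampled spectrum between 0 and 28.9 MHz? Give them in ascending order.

fs/2 = 28.9 MHz.
231.4 MHz mod fs = 0.2 MHz.
0.2 MHz ≤ fs/2 = 28.9 MHz, appears at 0.2 MHz.
79.2 MHz mod fs = 21.4 MHz.
21.4 MHz ≤ fs/2 = 28.9 MHz, appears at 21.4 MHz.
194.2 MHz mod fs = 20.8 MHz.
20.8 MHz ≤ fs/2 = 28.9 MHz, appears at 20.8 MHz.
225.6 MHz mod fs = 52.2 MHz.
52.2 MHz > fs/2 = 28.9 MHz, folds to fs − 52.2 MHz = 5.6 MHz.
Distinct values: {0.2 MHz, 5.6 MHz, 20.8 MHz, 21.4 MHz}.

0.2 MHz, 5.6 MHz, 20.8 MHz, 21.4 MHz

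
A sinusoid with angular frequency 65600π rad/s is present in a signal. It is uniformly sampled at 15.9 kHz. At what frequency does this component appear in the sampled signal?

ω = 65600π rad/s → f = ω/(2π) = 32800 Hz = 32.8 kHz.
32.8 kHz mod fs = 1 kHz.
1 kHz ≤ fs/2 = 7.95 kHz, appears at 1 kHz.

1 kHz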